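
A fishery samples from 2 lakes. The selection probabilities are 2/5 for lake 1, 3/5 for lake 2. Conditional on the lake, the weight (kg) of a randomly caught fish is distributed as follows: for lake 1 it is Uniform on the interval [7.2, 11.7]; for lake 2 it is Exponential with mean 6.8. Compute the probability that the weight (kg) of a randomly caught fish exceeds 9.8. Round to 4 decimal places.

0.3109

Conditional on each lake, P(X > 9.8): 1: 0.422222; 2: 0.236649.
By total probability, P(X > 9.8) = 0.4·0.422222 + 0.6·0.236649 = 0.310878.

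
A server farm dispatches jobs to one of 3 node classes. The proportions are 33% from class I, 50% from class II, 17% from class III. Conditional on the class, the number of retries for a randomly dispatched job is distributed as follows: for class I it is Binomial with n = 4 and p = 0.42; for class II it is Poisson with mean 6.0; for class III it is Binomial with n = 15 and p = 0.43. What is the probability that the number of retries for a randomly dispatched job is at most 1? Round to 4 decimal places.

0.1546

Conditional on each class, P(X ≤ 1): I: 0.440953; II: 0.0173513; III: 0.00268278.
By total probability, P(X ≤ 1) = 0.33·0.440953 + 0.5·0.0173513 + 0.17·0.00268278 = 0.154646.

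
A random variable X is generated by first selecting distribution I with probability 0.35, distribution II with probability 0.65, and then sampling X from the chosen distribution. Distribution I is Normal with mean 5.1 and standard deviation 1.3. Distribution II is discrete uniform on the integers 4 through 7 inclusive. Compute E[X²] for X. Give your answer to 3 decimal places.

30.170

For each component E[X²] = Var + (mean)², giving I: 27.7; II: 31.5.
Overall E[X²] = 0.35·27.7 + 0.65·31.5 = 30.17.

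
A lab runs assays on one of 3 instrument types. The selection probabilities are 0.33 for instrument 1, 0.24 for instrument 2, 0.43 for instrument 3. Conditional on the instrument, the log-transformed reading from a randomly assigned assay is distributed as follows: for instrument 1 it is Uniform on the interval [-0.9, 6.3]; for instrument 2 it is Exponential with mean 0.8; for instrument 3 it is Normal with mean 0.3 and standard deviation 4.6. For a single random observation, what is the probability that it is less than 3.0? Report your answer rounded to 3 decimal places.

Conditional on each instrument, P(X < 3.0): 1: 0.541667; 2: 0.976482; 3: 0.721384.
By total probability, P(X < 3.0) = 0.33·0.541667 + 0.24·0.976482 + 0.43·0.721384 = 0.723301.

0.723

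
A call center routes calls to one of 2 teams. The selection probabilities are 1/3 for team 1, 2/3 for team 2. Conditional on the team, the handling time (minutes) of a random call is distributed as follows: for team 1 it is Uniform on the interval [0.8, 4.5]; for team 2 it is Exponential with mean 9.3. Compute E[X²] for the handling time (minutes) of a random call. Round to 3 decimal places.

118.041

For each component E[X²] = Var + (mean)², giving 1: 8.16333; 2: 172.98.
Overall E[X²] = 0.333333·8.16333 + 0.666667·172.98 = 118.041.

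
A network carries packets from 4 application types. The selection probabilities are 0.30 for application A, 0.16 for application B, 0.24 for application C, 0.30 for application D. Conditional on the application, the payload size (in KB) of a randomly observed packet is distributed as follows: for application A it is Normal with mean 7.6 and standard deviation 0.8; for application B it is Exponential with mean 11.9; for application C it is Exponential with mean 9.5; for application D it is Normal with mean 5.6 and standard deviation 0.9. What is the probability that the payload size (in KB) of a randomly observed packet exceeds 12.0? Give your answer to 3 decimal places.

Conditional on each application, P(X > 12.0): A: 1.89896e-08; B: 0.364801; C: 0.28276; D: 5.7554e-13.
By total probability, P(X > 12.0) = 0.3·1.89896e-08 + 0.16·0.364801 + 0.24·0.28276 + 0.3·5.7554e-13 = 0.12623.

0.126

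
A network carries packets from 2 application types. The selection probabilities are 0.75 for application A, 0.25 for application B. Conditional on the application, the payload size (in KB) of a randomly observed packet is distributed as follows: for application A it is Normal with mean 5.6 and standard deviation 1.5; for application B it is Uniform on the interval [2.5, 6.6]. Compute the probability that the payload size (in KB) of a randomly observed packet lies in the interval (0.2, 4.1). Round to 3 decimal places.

Conditional on each application, P(0.2 < X < 4.1): A: 0.158496; B: 0.390244.
By total probability, P(0.2 < X < 4.1) = 0.75·0.158496 + 0.25·0.390244 = 0.216433.

0.216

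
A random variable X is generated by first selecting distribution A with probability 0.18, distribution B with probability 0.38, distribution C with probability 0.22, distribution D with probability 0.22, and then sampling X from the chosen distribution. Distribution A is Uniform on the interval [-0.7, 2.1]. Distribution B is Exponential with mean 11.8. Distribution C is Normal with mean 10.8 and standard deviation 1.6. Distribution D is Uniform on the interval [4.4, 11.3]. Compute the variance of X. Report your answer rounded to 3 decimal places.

70.766

Per component, A: μ=0.7, E[X²]=1.14333; B: μ=11.8, E[X²]=278.48; C: μ=10.8, E[X²]=119.2; D: μ=7.85, E[X²]=65.59.
E[X] = 0.18·0.7 + 0.38·11.8 + 0.22·10.8 + 0.22·7.85 = 8.713.
E[X²] = 0.18·1.14333 + 0.38·278.48 + 0.22·119.2 + 0.22·65.59 = 146.682.
Var(X) = E[X²] − (E[X])² = 146.682 − 75.9164 = 70.7656.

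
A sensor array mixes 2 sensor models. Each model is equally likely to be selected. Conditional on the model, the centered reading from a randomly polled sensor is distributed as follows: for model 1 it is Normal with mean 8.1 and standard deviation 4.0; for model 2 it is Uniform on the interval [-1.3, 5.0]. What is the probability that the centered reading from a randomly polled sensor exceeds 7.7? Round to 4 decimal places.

0.2699

Conditional on each model, P(X > 7.7): 1: 0.539828; 2: 0.
By total probability, P(X > 7.7) = 0.5·0.539828 + 0.5·0 = 0.269914.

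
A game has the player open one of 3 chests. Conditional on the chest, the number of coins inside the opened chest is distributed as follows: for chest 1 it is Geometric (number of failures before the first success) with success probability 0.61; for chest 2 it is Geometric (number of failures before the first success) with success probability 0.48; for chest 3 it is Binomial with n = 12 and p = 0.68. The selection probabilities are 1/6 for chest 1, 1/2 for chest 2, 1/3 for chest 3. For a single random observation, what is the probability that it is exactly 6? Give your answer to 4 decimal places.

Conditional on each chest, P(X = 6): 1: 0.00214643; 2: 0.00948989; 3: 0.0980901.
By total probability, P(X = 6) = 0.166667·0.00214643 + 0.5·0.00948989 + 0.333333·0.0980901 = 0.0377994.

0.0378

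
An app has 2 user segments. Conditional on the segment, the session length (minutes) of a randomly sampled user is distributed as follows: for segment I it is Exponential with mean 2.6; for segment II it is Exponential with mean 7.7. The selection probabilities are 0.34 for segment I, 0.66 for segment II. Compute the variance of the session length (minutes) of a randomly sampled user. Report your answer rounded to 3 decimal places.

47.266

Per component, I: μ=2.6, E[X²]=13.52; II: μ=7.7, E[X²]=118.58.
E[X] = 0.34·2.6 + 0.66·7.7 = 5.966.
E[X²] = 0.34·13.52 + 0.66·118.58 = 82.8596.
Var(X) = E[X²] − (E[X])² = 82.8596 − 35.5932 = 47.2664.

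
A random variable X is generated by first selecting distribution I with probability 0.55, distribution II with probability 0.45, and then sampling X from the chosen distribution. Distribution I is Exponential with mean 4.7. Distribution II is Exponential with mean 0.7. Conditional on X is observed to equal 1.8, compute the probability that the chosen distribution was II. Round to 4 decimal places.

0.3811

Likelihoods f(1.8 | ·): I: 0.14507; II: 0.10918.
Posterior ∝ prior × likelihood. Numerator for II: 0.45·0.10918 = 0.0491312.
Normalizing constant: 0.55·0.14507 + 0.45·0.10918 = 0.128919.
P(II | observation) = 0.0491312 / 0.128919 = 0.3811.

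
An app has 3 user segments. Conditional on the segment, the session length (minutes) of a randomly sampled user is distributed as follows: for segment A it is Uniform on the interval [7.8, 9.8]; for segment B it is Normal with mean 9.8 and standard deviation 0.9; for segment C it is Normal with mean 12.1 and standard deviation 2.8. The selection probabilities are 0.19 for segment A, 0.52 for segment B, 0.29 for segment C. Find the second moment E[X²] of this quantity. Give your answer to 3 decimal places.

109.871

For each component E[X²] = Var + (mean)², giving A: 77.7733; B: 96.85; C: 154.25.
Overall E[X²] = 0.19·77.7733 + 0.52·96.85 + 0.29·154.25 = 109.871.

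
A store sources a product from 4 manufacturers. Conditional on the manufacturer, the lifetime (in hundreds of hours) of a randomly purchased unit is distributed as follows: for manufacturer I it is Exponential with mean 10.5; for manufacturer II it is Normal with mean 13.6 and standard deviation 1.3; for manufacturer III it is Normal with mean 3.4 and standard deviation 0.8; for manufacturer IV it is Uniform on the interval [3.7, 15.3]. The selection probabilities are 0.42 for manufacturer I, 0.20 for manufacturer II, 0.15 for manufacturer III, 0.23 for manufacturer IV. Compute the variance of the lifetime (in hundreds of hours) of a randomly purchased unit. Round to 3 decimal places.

58.576

Per component, I: μ=10.5, E[X²]=220.5; II: μ=13.6, E[X²]=186.65; III: μ=3.4, E[X²]=12.2; IV: μ=9.5, E[X²]=101.463.
E[X] = 0.42·10.5 + 0.2·13.6 + 0.15·3.4 + 0.23·9.5 = 9.825.
E[X²] = 0.42·220.5 + 0.2·186.65 + 0.15·12.2 + 0.23·101.463 = 155.107.
Var(X) = E[X²] − (E[X])² = 155.107 − 96.5306 = 58.5759.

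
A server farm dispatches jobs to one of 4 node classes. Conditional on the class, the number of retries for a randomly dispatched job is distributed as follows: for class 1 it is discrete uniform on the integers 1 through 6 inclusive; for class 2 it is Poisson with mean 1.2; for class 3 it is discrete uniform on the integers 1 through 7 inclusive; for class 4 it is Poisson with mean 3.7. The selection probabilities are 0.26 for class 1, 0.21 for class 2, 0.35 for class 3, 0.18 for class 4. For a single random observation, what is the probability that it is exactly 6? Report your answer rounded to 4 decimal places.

Conditional on each class, P(X = 6): 1: 0.166667; 2: 0.00124911; 3: 0.142857; 4: 0.0881025.
By total probability, P(X = 6) = 0.26·0.166667 + 0.21·0.00124911 + 0.35·0.142857 + 0.18·0.0881025 = 0.109454.

0.1095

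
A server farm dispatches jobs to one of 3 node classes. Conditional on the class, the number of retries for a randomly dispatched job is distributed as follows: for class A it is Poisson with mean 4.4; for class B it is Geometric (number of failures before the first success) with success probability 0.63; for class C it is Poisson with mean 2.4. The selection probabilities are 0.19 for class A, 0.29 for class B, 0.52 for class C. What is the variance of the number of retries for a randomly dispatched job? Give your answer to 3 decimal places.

4.046

Per component, A: μ=4.4, E[X²]=23.76; B: μ=0.587302, E[X²]=1.27715; C: μ=2.4, E[X²]=8.16.
E[X] = 0.19·4.4 + 0.29·0.587302 + 0.52·2.4 = 2.25432.
E[X²] = 0.19·23.76 + 0.29·1.27715 + 0.52·8.16 = 9.12797.
Var(X) = E[X²] − (E[X])² = 9.12797 − 5.08195 = 4.04603.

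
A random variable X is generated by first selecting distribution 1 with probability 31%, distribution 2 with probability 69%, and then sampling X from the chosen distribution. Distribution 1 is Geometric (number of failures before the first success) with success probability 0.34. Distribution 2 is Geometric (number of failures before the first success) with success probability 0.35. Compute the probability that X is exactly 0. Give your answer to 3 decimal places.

Conditional on each component, P(X = 0): 1: 0.34; 2: 0.35.
By total probability, P(X = 0) = 0.31·0.34 + 0.69·0.35 = 0.3469.

0.347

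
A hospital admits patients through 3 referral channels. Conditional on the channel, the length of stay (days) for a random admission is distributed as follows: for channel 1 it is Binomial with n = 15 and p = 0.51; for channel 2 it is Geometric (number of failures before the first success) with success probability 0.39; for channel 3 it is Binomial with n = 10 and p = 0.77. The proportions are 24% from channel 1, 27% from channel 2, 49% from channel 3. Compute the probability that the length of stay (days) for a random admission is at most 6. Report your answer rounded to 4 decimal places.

0.4158

Conditional on each channel, P(X ≤ 6): 1: 0.276694; 2: 0.968573; 3: 0.179402.
By total probability, P(X ≤ 6) = 0.24·0.276694 + 0.27·0.968573 + 0.49·0.179402 = 0.415828.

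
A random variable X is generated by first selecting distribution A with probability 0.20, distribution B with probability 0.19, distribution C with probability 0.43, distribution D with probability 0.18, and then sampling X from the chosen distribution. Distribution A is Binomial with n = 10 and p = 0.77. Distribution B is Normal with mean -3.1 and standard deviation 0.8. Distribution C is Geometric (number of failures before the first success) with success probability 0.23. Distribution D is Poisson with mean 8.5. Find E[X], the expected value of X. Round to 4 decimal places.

3.9206

Component means — A: 7.7; B: -3.1; C: 3.34783; D: 8.5.
E[X] = 0.2·7.7 + 0.19·-3.1 + 0.43·3.34783 + 0.18·8.5 = 3.92057.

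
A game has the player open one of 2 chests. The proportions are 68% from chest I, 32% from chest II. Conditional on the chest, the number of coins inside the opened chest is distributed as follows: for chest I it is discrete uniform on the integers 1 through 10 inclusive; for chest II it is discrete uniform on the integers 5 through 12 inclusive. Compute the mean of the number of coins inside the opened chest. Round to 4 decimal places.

6.4600

Component means — I: 5.5; II: 8.5.
E[X] = 0.68·5.5 + 0.32·8.5 = 6.46.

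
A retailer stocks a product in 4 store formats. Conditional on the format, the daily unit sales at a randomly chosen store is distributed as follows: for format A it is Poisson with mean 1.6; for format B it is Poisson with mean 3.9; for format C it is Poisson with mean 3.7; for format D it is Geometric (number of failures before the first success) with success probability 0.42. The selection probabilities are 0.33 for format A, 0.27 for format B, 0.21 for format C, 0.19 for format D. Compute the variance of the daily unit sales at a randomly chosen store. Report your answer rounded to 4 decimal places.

4.3051

Per component, A: μ=1.6, E[X²]=4.16; B: μ=3.9, E[X²]=19.11; C: μ=3.7, E[X²]=17.39; D: μ=1.38095, E[X²]=5.19501.
E[X] = 0.33·1.6 + 0.27·3.9 + 0.21·3.7 + 0.19·1.38095 = 2.62038.
E[X²] = 0.33·4.16 + 0.27·19.11 + 0.21·17.39 + 0.19·5.19501 = 11.1715.
Var(X) = E[X²] − (E[X])² = 11.1715 − 6.8664 = 4.30506.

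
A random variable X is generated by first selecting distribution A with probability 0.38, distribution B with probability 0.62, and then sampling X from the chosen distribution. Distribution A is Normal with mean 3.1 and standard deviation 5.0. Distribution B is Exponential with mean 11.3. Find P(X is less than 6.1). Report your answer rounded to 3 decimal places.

0.534

Conditional on each component, P(X < 6.1): A: 0.725747; B: 0.417149.
By total probability, P(X < 6.1) = 0.38·0.725747 + 0.62·0.417149 = 0.534416.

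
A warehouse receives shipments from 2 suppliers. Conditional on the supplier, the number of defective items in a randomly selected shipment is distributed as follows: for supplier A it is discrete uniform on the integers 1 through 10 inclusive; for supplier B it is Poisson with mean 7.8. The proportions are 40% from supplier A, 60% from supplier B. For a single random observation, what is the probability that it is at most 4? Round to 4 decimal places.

Conditional on each supplier, P(X ≤ 4): A: 0.4; B: 0.11167.
By total probability, P(X ≤ 4) = 0.4·0.4 + 0.6·0.11167 = 0.227002.

0.2270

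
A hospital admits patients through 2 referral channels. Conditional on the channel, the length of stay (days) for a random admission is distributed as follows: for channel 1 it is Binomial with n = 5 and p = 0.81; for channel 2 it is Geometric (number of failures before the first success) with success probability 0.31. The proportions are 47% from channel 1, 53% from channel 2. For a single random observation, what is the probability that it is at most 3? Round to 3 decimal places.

Conditional on each channel, P(X ≤ 3): 1: 0.242378; 2: 0.773329.
By total probability, P(X ≤ 3) = 0.47·0.242378 + 0.53·0.773329 = 0.523782.

0.524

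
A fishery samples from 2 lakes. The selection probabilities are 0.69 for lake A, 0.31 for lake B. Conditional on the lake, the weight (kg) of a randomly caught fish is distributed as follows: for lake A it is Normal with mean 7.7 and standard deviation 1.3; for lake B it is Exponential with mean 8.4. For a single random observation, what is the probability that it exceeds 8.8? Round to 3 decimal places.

Conditional on each lake, P(X > 8.8): A: 0.198733; B: 0.350772.
By total probability, P(X > 8.8) = 0.69·0.198733 + 0.31·0.350772 = 0.245865.

0.246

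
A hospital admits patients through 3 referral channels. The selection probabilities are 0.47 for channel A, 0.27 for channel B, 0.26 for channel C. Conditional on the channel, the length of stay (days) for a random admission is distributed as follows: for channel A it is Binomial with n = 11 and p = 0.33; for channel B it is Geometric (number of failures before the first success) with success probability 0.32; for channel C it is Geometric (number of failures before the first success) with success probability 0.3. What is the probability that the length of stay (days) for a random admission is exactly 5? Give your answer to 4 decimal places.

Conditional on each channel, P(X = 5): A: 0.163554; B: 0.0465259; C: 0.050421.
By total probability, P(X = 5) = 0.47·0.163554 + 0.27·0.0465259 + 0.26·0.050421 = 0.102542.

0.1025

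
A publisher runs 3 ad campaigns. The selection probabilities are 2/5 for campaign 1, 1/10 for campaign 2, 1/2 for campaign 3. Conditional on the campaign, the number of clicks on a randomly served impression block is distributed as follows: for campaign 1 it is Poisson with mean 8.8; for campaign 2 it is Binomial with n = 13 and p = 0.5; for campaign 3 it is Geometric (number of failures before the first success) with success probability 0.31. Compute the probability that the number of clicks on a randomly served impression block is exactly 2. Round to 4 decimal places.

0.0771

Conditional on each campaign, P(X = 2): 1: 0.00583638; 2: 0.00952148; 3: 0.147591.
By total probability, P(X = 2) = 0.4·0.00583638 + 0.1·0.00952148 + 0.5·0.147591 = 0.0770822.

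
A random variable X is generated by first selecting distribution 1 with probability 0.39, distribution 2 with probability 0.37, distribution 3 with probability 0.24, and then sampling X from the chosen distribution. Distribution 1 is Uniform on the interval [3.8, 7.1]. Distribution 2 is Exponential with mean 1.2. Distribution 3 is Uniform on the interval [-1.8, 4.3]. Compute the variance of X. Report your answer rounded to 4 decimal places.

Per component, 1: μ=5.45, E[X²]=30.61; 2: μ=1.2, E[X²]=2.88; 3: μ=1.25, E[X²]=4.66333.
E[X] = 0.39·5.45 + 0.37·1.2 + 0.24·1.25 = 2.8695.
E[X²] = 0.39·30.61 + 0.37·2.88 + 0.24·4.66333 = 14.1227.
Var(X) = E[X²] − (E[X])² = 14.1227 − 8.23403 = 5.88867.

5.8887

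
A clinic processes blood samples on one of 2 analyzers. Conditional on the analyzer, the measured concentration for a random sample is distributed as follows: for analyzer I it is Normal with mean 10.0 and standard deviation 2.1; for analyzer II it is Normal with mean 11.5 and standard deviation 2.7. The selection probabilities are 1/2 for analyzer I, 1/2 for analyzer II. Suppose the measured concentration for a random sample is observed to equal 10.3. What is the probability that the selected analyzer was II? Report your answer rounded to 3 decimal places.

0.416

Likelihoods f(10.3 | ·): I: 0.188044; II: 0.133861.
Posterior ∝ prior × likelihood. Numerator for II: 0.5·0.133861 = 0.0669303.
Normalizing constant: 0.5·0.188044 + 0.5·0.133861 = 0.160952.
P(II | observation) = 0.0669303 / 0.160952 = 0.41584.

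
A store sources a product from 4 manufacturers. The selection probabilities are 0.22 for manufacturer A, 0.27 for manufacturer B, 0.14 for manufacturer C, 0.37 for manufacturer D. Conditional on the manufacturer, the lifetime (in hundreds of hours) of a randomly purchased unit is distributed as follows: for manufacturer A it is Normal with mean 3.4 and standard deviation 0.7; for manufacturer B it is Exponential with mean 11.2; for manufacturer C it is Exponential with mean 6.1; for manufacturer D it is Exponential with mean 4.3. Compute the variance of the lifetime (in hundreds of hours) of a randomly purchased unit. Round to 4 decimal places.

Per component, A: μ=3.4, E[X²]=12.05; B: μ=11.2, E[X²]=250.88; C: μ=6.1, E[X²]=74.42; D: μ=4.3, E[X²]=36.98.
E[X] = 0.22·3.4 + 0.27·11.2 + 0.14·6.1 + 0.37·4.3 = 6.217.
E[X²] = 0.22·12.05 + 0.27·250.88 + 0.14·74.42 + 0.37·36.98 = 94.49.
Var(X) = E[X²] − (E[X])² = 94.49 − 38.6511 = 55.8389.

55.8389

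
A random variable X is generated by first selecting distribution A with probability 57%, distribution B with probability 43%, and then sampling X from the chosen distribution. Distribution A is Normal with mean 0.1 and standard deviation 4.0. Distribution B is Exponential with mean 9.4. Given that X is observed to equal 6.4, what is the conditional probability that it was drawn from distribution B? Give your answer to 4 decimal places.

Likelihoods f(6.4 | ·): A: 0.0288529; B: 0.0538496.
Posterior ∝ prior × likelihood. Numerator for B: 0.43·0.0538496 = 0.0231553.
Normalizing constant: 0.57·0.0288529 + 0.43·0.0538496 = 0.0396015.
P(B | observation) = 0.0231553 / 0.0396015 = 0.584709.

0.5847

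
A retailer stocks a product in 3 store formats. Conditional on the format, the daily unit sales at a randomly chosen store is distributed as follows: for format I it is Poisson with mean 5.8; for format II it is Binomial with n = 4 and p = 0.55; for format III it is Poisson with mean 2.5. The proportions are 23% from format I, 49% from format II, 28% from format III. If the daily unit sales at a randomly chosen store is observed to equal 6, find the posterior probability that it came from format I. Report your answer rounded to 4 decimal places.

Likelihoods P(X=6 | ·): I: 0.160076; II: 0; III: 0.0278337.
Posterior ∝ prior × likelihood. Numerator for I: 0.23·0.160076 = 0.0368176.
Normalizing constant: 0.23·0.160076 + 0.49·0 + 0.28·0.0278337 = 0.044611.
P(I | observation) = 0.0368176 / 0.044611 = 0.825302.

0.8253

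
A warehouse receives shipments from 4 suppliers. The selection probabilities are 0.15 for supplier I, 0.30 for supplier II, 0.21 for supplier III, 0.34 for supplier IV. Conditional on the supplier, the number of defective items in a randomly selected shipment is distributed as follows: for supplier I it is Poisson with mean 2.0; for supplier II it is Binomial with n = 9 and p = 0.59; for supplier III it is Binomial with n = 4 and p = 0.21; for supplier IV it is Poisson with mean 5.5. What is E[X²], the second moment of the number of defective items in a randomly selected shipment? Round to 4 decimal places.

22.4545

For each component E[X²] = Var + (mean)², giving I: 6; II: 30.3732; III: 1.3692; IV: 35.75.
Overall E[X²] = 0.15·6 + 0.3·30.3732 + 0.21·1.3692 + 0.34·35.75 = 22.4545.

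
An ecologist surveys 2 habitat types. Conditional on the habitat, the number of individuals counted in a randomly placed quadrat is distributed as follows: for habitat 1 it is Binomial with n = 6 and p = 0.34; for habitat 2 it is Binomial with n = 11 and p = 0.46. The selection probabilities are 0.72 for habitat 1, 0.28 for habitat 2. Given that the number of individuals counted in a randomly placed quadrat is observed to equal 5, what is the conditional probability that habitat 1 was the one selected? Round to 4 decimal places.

Likelihoods P(X=5 | ·): 1: 0.0179924; 2: 0.235936.
Posterior ∝ prior × likelihood. Numerator for 1: 0.72·0.0179924 = 0.0129545.
Normalizing constant: 0.72·0.0179924 + 0.28·0.235936 = 0.0790165.
P(1 | observation) = 0.0129545 / 0.0790165 = 0.163947.

0.1639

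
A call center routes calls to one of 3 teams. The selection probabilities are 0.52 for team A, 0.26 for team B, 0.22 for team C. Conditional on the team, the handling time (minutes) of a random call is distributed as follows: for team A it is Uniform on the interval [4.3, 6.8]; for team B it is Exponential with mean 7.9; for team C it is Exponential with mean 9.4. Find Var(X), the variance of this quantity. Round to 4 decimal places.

Per component, A: μ=5.55, E[X²]=31.3233; B: μ=7.9, E[X²]=124.82; C: μ=9.4, E[X²]=176.72.
E[X] = 0.52·5.55 + 0.26·7.9 + 0.22·9.4 = 7.008.
E[X²] = 0.52·31.3233 + 0.26·124.82 + 0.22·176.72 = 87.6197.
Var(X) = E[X²] − (E[X])² = 87.6197 − 49.1121 = 38.5077.

38.5077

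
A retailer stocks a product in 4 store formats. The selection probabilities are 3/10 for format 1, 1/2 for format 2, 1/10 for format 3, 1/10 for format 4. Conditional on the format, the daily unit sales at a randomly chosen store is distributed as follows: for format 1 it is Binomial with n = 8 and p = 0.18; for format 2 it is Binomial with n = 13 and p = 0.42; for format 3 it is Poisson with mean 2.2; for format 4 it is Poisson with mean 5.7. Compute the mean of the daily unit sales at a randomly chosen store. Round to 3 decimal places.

3.952

Component means — 1: 1.44; 2: 5.46; 3: 2.2; 4: 5.7.
E[X] = 0.3·1.44 + 0.5·5.46 + 0.1·2.2 + 0.1·5.7 = 3.952.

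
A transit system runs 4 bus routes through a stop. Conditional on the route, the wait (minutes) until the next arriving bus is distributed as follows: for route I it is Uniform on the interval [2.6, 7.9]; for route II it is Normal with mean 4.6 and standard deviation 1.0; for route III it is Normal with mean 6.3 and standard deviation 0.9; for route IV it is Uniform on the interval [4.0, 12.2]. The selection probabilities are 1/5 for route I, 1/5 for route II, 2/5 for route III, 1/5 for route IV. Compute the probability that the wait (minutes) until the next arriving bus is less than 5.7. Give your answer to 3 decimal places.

Conditional on each route, P(X < 5.7): I: 0.584906; II: 0.864334; III: 0.252493; IV: 0.207317.
By total probability, P(X < 5.7) = 0.2·0.584906 + 0.2·0.864334 + 0.4·0.252493 + 0.2·0.207317 = 0.432308.

0.432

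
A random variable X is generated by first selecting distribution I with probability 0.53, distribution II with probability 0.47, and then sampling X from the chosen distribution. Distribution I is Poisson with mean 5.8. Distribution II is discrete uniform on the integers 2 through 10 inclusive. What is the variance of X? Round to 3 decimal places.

6.217

Per component, I: μ=5.8, E[X²]=39.44; II: μ=6, E[X²]=42.6667.
E[X] = 0.53·5.8 + 0.47·6 = 5.894.
E[X²] = 0.53·39.44 + 0.47·42.6667 = 40.9565.
Var(X) = E[X²] − (E[X])² = 40.9565 − 34.7392 = 6.2173.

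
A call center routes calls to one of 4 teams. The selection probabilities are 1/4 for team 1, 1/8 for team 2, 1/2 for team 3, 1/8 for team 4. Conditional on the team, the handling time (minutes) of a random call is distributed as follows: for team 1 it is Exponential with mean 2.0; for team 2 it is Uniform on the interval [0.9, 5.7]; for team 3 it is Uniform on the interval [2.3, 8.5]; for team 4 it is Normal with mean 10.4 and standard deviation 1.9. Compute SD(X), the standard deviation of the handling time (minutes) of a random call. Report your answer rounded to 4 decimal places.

Per component, 1: μ=2, E[X²]=8; 2: μ=3.3, E[X²]=12.81; 3: μ=5.4, E[X²]=32.3633; 4: μ=10.4, E[X²]=111.77.
E[X] = 0.25·2 + 0.125·3.3 + 0.5·5.4 + 0.125·10.4 = 4.9125.
E[X²] = 0.25·8 + 0.125·12.81 + 0.5·32.3633 + 0.125·111.77 = 33.7542.
Var(X) = E[X²] − (E[X])² = 33.7542 − 24.1327 = 9.62151.
SD(X) = √9.62151 = 3.10186.

3.1019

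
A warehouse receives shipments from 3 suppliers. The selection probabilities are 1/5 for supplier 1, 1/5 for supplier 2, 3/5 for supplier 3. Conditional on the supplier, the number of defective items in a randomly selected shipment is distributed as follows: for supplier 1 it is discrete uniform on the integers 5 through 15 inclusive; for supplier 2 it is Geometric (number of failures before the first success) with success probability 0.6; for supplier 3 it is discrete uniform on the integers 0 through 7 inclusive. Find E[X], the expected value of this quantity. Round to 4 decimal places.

4.2333

Component means — 1: 10; 2: 0.666667; 3: 3.5.
E[X] = 0.2·10 + 0.2·0.666667 + 0.6·3.5 = 4.23333.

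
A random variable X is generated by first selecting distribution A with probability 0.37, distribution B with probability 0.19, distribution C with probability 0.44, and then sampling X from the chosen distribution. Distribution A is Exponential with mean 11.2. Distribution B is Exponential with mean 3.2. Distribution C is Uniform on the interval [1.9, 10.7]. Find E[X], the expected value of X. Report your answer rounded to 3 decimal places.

7.524

Component means — A: 11.2; B: 3.2; C: 6.3.
E[X] = 0.37·11.2 + 0.19·3.2 + 0.44·6.3 = 7.524.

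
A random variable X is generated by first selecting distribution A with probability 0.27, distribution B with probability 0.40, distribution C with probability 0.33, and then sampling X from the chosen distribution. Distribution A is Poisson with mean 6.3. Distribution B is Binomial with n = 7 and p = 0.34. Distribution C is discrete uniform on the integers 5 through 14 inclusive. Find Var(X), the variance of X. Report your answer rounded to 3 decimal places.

Per component, A: μ=6.3, E[X²]=45.99; B: μ=2.38, E[X²]=7.2352; C: μ=9.5, E[X²]=98.5.
E[X] = 0.27·6.3 + 0.4·2.38 + 0.33·9.5 = 5.788.
E[X²] = 0.27·45.99 + 0.4·7.2352 + 0.33·98.5 = 47.8164.
Var(X) = E[X²] − (E[X])² = 47.8164 − 33.5009 = 14.3154.

14.315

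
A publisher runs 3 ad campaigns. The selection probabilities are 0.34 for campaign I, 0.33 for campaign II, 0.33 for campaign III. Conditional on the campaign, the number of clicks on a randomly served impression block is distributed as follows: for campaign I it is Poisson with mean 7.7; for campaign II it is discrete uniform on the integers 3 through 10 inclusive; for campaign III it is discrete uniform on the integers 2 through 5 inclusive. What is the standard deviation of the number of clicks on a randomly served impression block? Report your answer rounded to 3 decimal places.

2.808

Per component, I: μ=7.7, E[X²]=66.99; II: μ=6.5, E[X²]=47.5; III: μ=3.5, E[X²]=13.5.
E[X] = 0.34·7.7 + 0.33·6.5 + 0.33·3.5 = 5.918.
E[X²] = 0.34·66.99 + 0.33·47.5 + 0.33·13.5 = 42.9066.
Var(X) = E[X²] − (E[X])² = 42.9066 − 35.0227 = 7.88388.
SD(X) = √7.88388 = 2.80782.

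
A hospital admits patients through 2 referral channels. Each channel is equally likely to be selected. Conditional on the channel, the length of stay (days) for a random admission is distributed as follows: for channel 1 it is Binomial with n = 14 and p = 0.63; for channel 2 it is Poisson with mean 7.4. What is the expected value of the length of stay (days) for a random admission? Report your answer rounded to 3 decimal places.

Component means — 1: 8.82; 2: 7.4.
E[X] = 0.5·8.82 + 0.5·7.4 = 8.11.

8.110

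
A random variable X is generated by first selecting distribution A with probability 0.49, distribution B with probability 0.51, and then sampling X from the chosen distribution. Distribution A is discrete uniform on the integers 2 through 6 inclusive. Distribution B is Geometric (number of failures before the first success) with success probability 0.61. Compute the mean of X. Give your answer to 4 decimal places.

Component means — A: 4; B: 0.639344.
E[X] = 0.49·4 + 0.51·0.639344 = 2.28607.

2.2861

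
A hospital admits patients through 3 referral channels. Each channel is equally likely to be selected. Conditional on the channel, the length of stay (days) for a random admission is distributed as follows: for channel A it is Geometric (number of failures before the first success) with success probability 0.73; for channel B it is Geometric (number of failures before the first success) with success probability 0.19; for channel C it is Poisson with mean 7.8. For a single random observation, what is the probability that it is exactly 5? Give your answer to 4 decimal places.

Conditional on each channel, P(X = 5): A: 0.00104747; B: 0.0662489; C: 0.0985814.
By total probability, P(X = 5) = 0.333333·0.00104747 + 0.333333·0.0662489 + 0.333333·0.0985814 = 0.0552926.

0.0553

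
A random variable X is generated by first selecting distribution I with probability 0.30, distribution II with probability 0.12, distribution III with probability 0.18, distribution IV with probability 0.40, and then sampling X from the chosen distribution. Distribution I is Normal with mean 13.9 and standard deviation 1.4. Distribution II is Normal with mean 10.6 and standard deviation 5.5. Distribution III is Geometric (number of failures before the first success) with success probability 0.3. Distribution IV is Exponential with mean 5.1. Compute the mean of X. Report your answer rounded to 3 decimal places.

7.902

Component means — I: 13.9; II: 10.6; III: 2.33333; IV: 5.1.
E[X] = 0.3·13.9 + 0.12·10.6 + 0.18·2.33333 + 0.4·5.1 = 7.902.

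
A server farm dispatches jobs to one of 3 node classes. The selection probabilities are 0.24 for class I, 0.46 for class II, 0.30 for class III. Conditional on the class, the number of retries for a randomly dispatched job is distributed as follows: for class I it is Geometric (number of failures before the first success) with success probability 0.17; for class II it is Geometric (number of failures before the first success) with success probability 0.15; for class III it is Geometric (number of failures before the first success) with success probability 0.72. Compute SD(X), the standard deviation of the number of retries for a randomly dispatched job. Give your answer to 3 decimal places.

Per component, I: μ=4.88235, E[X²]=52.5571; II: μ=5.66667, E[X²]=69.8889; III: μ=0.388889, E[X²]=0.691358.
E[X] = 0.24·4.88235 + 0.46·5.66667 + 0.3·0.388889 = 3.8951.
E[X²] = 0.24·52.5571 + 0.46·69.8889 + 0.3·0.691358 = 44.97.
Var(X) = E[X²] − (E[X])² = 44.97 − 15.1718 = 29.7982.
SD(X) = √29.7982 = 5.45877.

5.459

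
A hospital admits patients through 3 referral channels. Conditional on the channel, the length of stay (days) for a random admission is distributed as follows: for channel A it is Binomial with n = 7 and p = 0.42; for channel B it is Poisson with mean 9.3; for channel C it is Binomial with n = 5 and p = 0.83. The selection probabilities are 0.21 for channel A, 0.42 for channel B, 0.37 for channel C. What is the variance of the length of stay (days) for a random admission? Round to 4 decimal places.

12.3281

Per component, A: μ=2.94, E[X²]=10.3488; B: μ=9.3, E[X²]=95.79; C: μ=4.15, E[X²]=17.928.
E[X] = 0.21·2.94 + 0.42·9.3 + 0.37·4.15 = 6.0589.
E[X²] = 0.21·10.3488 + 0.42·95.79 + 0.37·17.928 = 49.0384.
Var(X) = E[X²] − (E[X])² = 49.0384 − 36.7103 = 12.3281.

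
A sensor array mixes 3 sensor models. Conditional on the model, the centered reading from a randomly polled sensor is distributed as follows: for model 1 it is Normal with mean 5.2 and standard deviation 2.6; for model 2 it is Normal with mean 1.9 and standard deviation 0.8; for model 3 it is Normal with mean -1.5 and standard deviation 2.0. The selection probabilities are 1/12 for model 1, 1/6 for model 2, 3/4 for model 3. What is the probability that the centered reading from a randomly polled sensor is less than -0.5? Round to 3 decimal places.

0.520

Conditional on each model, P(X < -0.5): 1: 0.0141786; 2: 0.0013499; 3: 0.691462.
By total probability, P(X < -0.5) = 0.0833333·0.0141786 + 0.166667·0.0013499 + 0.75·0.691462 = 0.520003.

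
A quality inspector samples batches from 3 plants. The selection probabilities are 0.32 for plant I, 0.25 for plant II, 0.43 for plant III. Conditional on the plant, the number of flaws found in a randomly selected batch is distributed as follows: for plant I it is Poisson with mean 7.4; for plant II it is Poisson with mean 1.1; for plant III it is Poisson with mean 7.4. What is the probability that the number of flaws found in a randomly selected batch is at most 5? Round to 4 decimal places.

Conditional on each plant, P(X ≤ 5): I: 0.252557; II: 0.999032; III: 0.252557.
By total probability, P(X ≤ 5) = 0.32·0.252557 + 0.25·0.999032 + 0.43·0.252557 = 0.439175.

0.4392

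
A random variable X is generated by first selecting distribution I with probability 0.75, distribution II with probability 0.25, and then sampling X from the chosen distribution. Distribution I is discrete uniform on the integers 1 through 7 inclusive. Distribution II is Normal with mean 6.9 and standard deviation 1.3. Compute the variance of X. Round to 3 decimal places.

Per component, I: μ=4, E[X²]=20; II: μ=6.9, E[X²]=49.3.
E[X] = 0.75·4 + 0.25·6.9 = 4.725.
E[X²] = 0.75·20 + 0.25·49.3 = 27.325.
Var(X) = E[X²] − (E[X])² = 27.325 − 22.3256 = 4.99938.

4.999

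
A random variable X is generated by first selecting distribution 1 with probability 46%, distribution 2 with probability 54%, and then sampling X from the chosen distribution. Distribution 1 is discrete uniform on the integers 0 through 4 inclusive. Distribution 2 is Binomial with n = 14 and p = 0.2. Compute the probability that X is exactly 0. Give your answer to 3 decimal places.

Conditional on each component, P(X = 0): 1: 0.2; 2: 0.0439805.
By total probability, P(X = 0) = 0.46·0.2 + 0.54·0.0439805 = 0.115749.

0.116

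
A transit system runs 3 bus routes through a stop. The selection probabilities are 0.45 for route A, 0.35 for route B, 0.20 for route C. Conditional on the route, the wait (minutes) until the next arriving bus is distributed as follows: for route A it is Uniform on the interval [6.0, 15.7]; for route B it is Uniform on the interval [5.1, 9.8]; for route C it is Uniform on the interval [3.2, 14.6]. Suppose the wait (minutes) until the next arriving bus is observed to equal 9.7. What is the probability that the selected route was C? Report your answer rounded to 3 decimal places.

Likelihoods f(9.7 | ·): A: 0.103093; B: 0.212766; C: 0.0877193.
Posterior ∝ prior × likelihood. Numerator for C: 0.2·0.0877193 = 0.0175439.
Normalizing constant: 0.45·0.103093 + 0.35·0.212766 + 0.2·0.0877193 = 0.138404.
P(C | observation) = 0.0175439 / 0.138404 = 0.126759.

0.127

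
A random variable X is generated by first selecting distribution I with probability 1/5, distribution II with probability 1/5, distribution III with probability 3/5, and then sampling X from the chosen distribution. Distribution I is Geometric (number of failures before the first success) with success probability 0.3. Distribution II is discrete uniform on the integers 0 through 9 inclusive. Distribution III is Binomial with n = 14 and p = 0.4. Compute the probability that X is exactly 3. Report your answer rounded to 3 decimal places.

Conditional on each component, P(X = 3): I: 0.1029; II: 0.1; III: 0.0845172.
By total probability, P(X = 3) = 0.2·0.1029 + 0.2·0.1 + 0.6·0.0845172 = 0.0912903.

0.091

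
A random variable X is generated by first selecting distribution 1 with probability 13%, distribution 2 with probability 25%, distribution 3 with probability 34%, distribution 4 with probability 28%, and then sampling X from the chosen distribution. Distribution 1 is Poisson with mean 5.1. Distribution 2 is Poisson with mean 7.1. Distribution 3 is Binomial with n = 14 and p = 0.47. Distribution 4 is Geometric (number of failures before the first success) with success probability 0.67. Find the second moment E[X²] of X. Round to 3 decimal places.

For each component E[X²] = Var + (mean)², giving 1: 31.11; 2: 57.51; 3: 46.7838; 4: 0.977723.
Overall E[X²] = 0.13·31.11 + 0.25·57.51 + 0.34·46.7838 + 0.28·0.977723 = 34.6021.

34.602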